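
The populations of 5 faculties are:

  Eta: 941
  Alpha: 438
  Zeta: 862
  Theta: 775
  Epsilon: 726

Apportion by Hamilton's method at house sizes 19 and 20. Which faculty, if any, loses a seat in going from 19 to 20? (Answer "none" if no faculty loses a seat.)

none

At 19 seats: Eta 5, Alpha 2, Zeta 4, Theta 4, Epsilon 4.
At 20 seats: Eta 5, Alpha 2, Zeta 5, Theta 4, Epsilon 4.
No faculty's allocation decreased.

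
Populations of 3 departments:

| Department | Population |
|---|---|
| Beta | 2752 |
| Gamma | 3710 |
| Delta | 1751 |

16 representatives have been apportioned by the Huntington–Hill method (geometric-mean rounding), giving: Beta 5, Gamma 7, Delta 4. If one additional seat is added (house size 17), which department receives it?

Priority for the next seat is population ÷ (√(s·(s+1))).
Priorities: Beta 502.444, Gamma 495.770, Delta 391.536.
Highest priority: Beta.

Beta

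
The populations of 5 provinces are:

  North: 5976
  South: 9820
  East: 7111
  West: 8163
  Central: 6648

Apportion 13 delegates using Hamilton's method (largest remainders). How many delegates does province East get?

3

The standard divisor is 37718/13 ≈ 2901.385.
Standard quotas: North 2.0597, South 3.3846, East 2.4509, West 2.8135, Central 2.2913.
Lower quotas: North 2, South 3, East 2, West 2, Central 2 (sum 11, leaving 2 seats).
Remainders in descending order: West 0.8135, East 0.4509, South 0.3846, Central 0.2913, North 0.0597.
The surplus seats go to West, East.
East receives 3.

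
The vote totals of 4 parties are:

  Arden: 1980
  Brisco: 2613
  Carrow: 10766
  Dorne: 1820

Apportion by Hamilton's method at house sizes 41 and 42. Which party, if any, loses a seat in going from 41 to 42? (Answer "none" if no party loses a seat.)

none

At 41 seats: Arden 5, Brisco 6, Carrow 26, Dorne 4.
At 42 seats: Arden 5, Brisco 6, Carrow 26, Dorne 5.
No party's allocation decreased.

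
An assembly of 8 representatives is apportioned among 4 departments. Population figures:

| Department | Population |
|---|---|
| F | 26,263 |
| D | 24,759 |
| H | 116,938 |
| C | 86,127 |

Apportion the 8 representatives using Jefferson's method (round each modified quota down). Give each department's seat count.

F=1; D=0; H=4; C=3

Standard divisor 254087/8 ≈ 31760.875; standard quotas: F 0.827, D 0.780, H 3.682, C 2.712.
Rounding down gives 0, 0, 3, 2 = 5 seats, so the divisor must be adjusted.
With modified divisor 25500: modified quotas F 1.030, D 0.971, H 4.586, C 3.378.
Rounding down: F 1, D 0, H 4, C 3 (total 8).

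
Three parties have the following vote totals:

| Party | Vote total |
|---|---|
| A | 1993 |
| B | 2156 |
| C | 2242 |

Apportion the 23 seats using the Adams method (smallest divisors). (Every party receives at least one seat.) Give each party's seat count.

Standard divisor 6391/23 ≈ 277.87; standard quotas: A 7.172, B 7.759, C 8.069.
Rounding up gives 8, 8, 9 = 25 seats, so the divisor must be adjusted.
With modified divisor 300: modified quotas A 6.643, B 7.187, C 7.473.
Rounding up: A 7, B 8, C 8 (total 23).

A 7, B 8, C 8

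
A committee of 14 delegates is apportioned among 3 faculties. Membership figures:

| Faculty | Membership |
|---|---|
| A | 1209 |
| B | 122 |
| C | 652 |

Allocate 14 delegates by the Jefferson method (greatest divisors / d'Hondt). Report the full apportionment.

Standard divisor 1983/14 ≈ 141.643; standard quotas: A 8.536, B 0.861, C 4.603.
Rounding down gives 8, 0, 4 = 12 seats, so the divisor must be adjusted.
With modified divisor 126: modified quotas A 9.595, B 0.968, C 5.175.
Rounding down: A 9, B 0, C 5 (total 14).

A 9; B 0; C 5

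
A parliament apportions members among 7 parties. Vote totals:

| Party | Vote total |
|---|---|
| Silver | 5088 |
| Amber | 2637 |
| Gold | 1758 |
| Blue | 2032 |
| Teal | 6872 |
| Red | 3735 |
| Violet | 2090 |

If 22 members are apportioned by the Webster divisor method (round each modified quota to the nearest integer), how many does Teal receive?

Standard divisor 24212/22 ≈ 1100.545; standard quotas: Silver 4.623, Amber 2.396, Gold 1.597, Blue 1.846, Teal 6.244, Red 3.394, Violet 1.899.
Rounding to the nearest integer gives Silver 5, Amber 2, Gold 2, Blue 2, Teal 6, Red 3, Violet 2 — total 22, matching the house size, so no adjustment is needed.
Teal receives 6.

6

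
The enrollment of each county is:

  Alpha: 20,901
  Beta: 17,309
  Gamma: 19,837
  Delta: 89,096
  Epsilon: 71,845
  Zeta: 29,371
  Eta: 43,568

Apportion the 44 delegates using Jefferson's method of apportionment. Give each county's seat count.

Standard divisor 291927/44 ≈ 6634.705; standard quotas: Alpha 3.150, Beta 2.609, Gamma 2.990, Delta 13.429, Epsilon 10.829, Zeta 4.427, Eta 6.567.
Rounding down gives 3, 2, 2, 13, 10, 4, 6 = 40 seats, so the divisor must be adjusted.
With modified divisor 6100: modified quotas Alpha 3.426, Beta 2.838, Gamma 3.252, Delta 14.606, Epsilon 11.778, Zeta 4.815, Eta 7.142.
Rounding down: Alpha 3, Beta 2, Gamma 3, Delta 14, Epsilon 11, Zeta 4, Eta 7 (total 44).

Alpha: 3; Beta: 2; Gamma: 3; Delta: 14; Epsilon: 11; Zeta: 4; Eta: 7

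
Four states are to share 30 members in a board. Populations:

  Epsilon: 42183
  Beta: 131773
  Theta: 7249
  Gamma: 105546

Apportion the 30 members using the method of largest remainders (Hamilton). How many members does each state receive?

Total 286751; standard divisor 286751/30 ≈ 9558.367.
Standard quotas: Epsilon 4.4132, Beta 13.7861, Theta 0.7584, Gamma 11.0423.
Lower quotas: Epsilon 4, Beta 13, Theta 0, Gamma 11 (sum 28, leaving 2 seats).
Remainders in descending order: Beta 0.7861, Theta 0.7584, Epsilon 0.4132, Gamma 0.0423.
Largest remainders: Beta, Theta receive the extra seats.

Epsilon 4; Beta 14; Theta 1; Gamma 11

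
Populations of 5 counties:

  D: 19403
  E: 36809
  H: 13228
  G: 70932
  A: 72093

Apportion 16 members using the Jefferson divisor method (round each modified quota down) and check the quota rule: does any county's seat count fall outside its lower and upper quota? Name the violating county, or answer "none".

none

Standard quotas: D 1.461, E 2.772, H 0.996, G 5.342, A 5.429.
Jefferson allocation: D 1, E 3, H 1, G 5, A 6.
Every allocation lies between the lower and upper quota.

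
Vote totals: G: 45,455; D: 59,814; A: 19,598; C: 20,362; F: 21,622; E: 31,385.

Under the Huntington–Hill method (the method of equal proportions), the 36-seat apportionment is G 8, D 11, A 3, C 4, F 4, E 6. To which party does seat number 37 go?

Priority for the next seat is population ÷ (√(s·(s+1))).
Priorities: G 5356.923, D 5206.140, A 5657.455, C 4553.082, F 4834.826, E 4842.811.
Highest priority: A.

A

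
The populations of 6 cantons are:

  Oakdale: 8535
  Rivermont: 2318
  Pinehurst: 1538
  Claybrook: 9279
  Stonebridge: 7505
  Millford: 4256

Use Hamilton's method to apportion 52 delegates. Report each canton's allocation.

The standard divisor is 33431/52 ≈ 642.904.
Standard quotas: Oakdale 13.2757, Rivermont 3.6055, Pinehurst 2.3923, Claybrook 14.4330, Stonebridge 11.6736, Millford 6.6200.
Lower quotas: Oakdale 13, Rivermont 3, Pinehurst 2, Claybrook 14, Stonebridge 11, Millford 6 (sum 49, leaving 3 seats).
Remainders in descending order: Stonebridge 0.6736, Millford 0.6200, Rivermont 0.6055, Claybrook 0.4330, Pinehurst 0.3923, Oakdale 0.2757.
Largest remainders: Stonebridge, Millford, Rivermont receive the extra seats.

Oakdale=13; Rivermont=4; Pinehurst=2; Claybrook=14; Stonebridge=12; Millford=7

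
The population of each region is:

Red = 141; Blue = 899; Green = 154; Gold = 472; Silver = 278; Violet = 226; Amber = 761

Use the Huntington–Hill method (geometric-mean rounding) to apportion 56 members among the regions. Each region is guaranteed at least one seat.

With divisor 52: modified quotas Red 2.712, Blue 17.288, Green 2.962, Gold 9.077, Silver 5.346, Violet 4.346, Amber 14.635.
Geometric-mean thresholds: Red √(2·3)=2.449, Blue √(17·18)=17.493, Green √(2·3)=2.449, Gold √(9·10)=9.487, Silver √(5·6)=5.477, Violet √(4·5)=4.472, Amber √(14·15)=14.491.
Each quota rounded against its threshold gives Red 3, Blue 17, Green 3, Gold 9, Silver 5, Violet 4, Amber 15 (total 56).

Red 3; Blue 17; Green 3; Gold 9; Silver 5; Violet 4; Amber 15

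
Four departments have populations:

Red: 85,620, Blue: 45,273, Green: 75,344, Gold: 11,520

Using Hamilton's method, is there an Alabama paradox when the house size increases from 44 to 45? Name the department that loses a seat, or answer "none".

At 44 seats: Red 17, Blue 9, Green 15, Gold 3.
At 45 seats: Red 18, Blue 9, Green 16, Gold 2.
Gold drops from 3 to 2.

Gold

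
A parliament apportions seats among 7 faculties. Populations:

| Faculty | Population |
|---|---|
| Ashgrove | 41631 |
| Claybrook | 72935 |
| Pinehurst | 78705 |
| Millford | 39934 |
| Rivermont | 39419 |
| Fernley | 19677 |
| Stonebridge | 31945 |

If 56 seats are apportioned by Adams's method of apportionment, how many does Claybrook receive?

12

Standard divisor 324246/56 ≈ 5790.107; standard quotas: Ashgrove 7.190, Claybrook 12.596, Pinehurst 13.593, Millford 6.897, Rivermont 6.808, Fernley 3.398, Stonebridge 5.517.
Rounding up gives 8, 13, 14, 7, 7, 4, 6 = 59 seats, so the divisor must be adjusted.
With modified divisor 6200: modified quotas Ashgrove 6.715, Claybrook 11.764, Pinehurst 12.694, Millford 6.441, Rivermont 6.358, Fernley 3.174, Stonebridge 5.152.
Rounding up: Ashgrove 7, Claybrook 12, Pinehurst 13, Millford 7, Rivermont 7, Fernley 4, Stonebridge 6 (total 56).
Claybrook receives 12.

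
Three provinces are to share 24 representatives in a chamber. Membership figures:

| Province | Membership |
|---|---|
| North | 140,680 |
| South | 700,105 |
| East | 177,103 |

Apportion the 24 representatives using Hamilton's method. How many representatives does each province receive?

Standard divisor: 1017888 ÷ 24 = 42412.
Standard quotas: North 3.3170, South 16.5072, East 4.1758.
Lower quotas: North 3, South 16, East 4 (sum 23, leaving 1 seat).
Remainders in descending order: South 0.5072, North 0.3170, East 0.1758.
The surplus seat goes to South.

North: 3; South: 17; East: 4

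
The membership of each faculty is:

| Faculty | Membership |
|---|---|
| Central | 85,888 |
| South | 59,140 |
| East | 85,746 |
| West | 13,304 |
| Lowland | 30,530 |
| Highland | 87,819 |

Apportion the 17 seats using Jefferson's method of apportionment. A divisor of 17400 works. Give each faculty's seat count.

With modified divisor 17400: modified quotas Central 4.936, South 3.399, East 4.928, West 0.765, Lowland 1.755, Highland 5.047.
Rounding down: Central 4, South 3, East 4, West 0, Lowland 1, Highland 5 (total 17).

Central 4, South 3, East 4, West 0, Lowland 1, Highland 5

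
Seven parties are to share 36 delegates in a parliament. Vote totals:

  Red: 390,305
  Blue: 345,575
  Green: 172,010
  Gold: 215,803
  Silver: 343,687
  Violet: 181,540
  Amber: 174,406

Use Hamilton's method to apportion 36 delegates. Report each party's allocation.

Red 8; Blue 7; Green 3; Gold 4; Silver 7; Violet 4; Amber 3

Standard divisor: 1823326 ÷ 36 ≈ 50647.944.
Standard quotas: Red 7.7062, Blue 6.8231, Green 3.3962, Gold 4.2608, Silver 6.7858, Violet 3.5844, Amber 3.4435.
Lower quotas: Red 7, Blue 6, Green 3, Gold 4, Silver 6, Violet 3, Amber 3 (sum 32, leaving 4 seats).
Remainders in descending order: Blue 0.8231, Silver 0.7858, Red 0.7062, Violet 0.5844, Amber 0.4435, Green 0.3962, Gold 0.2608.
The surplus seats go to Blue, Silver, Red, Violet.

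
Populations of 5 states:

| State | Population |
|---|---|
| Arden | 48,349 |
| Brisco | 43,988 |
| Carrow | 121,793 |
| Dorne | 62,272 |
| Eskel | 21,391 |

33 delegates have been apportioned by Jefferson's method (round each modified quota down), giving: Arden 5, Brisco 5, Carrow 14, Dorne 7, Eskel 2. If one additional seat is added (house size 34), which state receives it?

Carrow

Priority for the next seat is population ÷ (current seats + 1).
Priorities: Arden 8058.167, Brisco 7331.333, Carrow 8119.533, Dorne 7784.000, Eskel 7130.333.
Highest priority: Carrow.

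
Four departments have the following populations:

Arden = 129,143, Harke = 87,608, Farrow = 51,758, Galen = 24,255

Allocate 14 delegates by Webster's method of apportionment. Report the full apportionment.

Arden 6, Harke 4, Farrow 3, Galen 1

Standard divisor 292764/14 ≈ 20911.714; standard quotas: Arden 6.176, Harke 4.189, Farrow 2.475, Galen 1.160.
Rounding to the nearest integer gives 6, 4, 2, 1 = 13 seats, so the divisor must be adjusted.
With modified divisor 20300: modified quotas Arden 6.362, Harke 4.316, Farrow 2.550, Galen 1.195.
Rounding to the nearest integer: Arden 6, Harke 4, Farrow 3, Galen 1 (total 14).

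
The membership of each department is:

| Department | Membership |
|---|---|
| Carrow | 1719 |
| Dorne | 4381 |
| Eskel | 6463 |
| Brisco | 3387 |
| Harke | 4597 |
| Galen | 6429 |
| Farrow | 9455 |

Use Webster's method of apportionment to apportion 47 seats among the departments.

Standard divisor 36431/47 ≈ 775.128; standard quotas: Carrow 2.218, Dorne 5.652, Eskel 8.338, Brisco 4.370, Harke 5.931, Galen 8.294, Farrow 12.198.
Rounding to the nearest integer gives 2, 6, 8, 4, 6, 8, 12 = 46 seats, so the divisor must be adjusted.
With modified divisor 758.4: modified quotas Carrow 2.267, Dorne 5.777, Eskel 8.522, Brisco 4.466, Harke 6.061, Galen 8.477, Farrow 12.467.
Rounding to the nearest integer: Carrow 2, Dorne 6, Eskel 9, Brisco 4, Harke 6, Galen 8, Farrow 12 (total 47).

Carrow 2, Dorne 6, Eskel 9, Brisco 4, Harke 6, Galen 8, Farrow 12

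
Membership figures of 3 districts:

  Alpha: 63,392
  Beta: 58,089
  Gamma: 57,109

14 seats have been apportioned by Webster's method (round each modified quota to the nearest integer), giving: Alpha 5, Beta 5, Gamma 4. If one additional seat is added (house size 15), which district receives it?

Priority for the next seat is population ÷ (current seats + 0.5).
Priorities: Alpha 11525.818, Beta 10561.636, Gamma 12690.889.
Highest priority: Gamma.

Gamma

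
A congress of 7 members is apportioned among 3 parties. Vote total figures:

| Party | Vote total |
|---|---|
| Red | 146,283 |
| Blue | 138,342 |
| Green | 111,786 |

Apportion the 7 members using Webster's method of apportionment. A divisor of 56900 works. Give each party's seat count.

Red=3, Blue=2, Green=2

With modified divisor 56900: modified quotas Red 2.571, Blue 2.431, Green 1.965.
Rounding to the nearest integer: Red 3, Blue 2, Green 2 (total 7).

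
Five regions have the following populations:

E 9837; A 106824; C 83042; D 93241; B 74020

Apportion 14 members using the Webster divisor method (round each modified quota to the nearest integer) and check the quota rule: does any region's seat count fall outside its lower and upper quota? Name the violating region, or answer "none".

none

Standard quotas: E 0.375, A 4.075, C 3.168, D 3.557, B 2.824.
Webster allocation: E 0, A 4, C 3, D 4, B 3.
Every allocation lies between the lower and upper quota.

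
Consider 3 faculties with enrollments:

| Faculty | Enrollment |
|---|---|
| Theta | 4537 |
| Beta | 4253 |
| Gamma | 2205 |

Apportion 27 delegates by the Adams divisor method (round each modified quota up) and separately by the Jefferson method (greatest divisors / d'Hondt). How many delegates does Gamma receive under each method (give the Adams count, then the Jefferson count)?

Adams: Theta 11, Beta 10, Gamma 6.
Jefferson: Theta 11, Beta 11, Gamma 5.
Gamma gets 6 under Adams and 5 under Jefferson.

6 and 5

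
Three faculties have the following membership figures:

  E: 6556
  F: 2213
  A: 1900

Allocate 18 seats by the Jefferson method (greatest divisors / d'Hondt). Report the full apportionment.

Standard divisor 10669/18 ≈ 592.722; standard quotas: E 11.061, F 3.734, A 3.206.
Rounding down gives 11, 3, 3 = 17 seats, so the divisor must be adjusted.
With modified divisor 550: modified quotas E 11.920, F 4.024, A 3.455.
Rounding down: E 11, F 4, A 3 (total 18).

E 11, F 4, A 3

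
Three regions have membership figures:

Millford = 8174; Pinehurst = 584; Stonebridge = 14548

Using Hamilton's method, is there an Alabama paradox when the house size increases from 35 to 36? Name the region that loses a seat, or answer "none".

none

At 35 seats: Millford 12, Pinehurst 1, Stonebridge 22.
At 36 seats: Millford 13, Pinehurst 1, Stonebridge 22.
No region's allocation decreased.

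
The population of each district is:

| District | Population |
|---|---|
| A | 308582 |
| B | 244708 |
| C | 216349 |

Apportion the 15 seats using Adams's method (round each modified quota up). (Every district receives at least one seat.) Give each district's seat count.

A=6; B=5; C=4

Standard divisor 769639/15 ≈ 51309.267; standard quotas: A 6.014, B 4.769, C 4.217.
Rounding up gives 7, 5, 5 = 17 seats, so the divisor must be adjusted.
With modified divisor 57600: modified quotas A 5.357, B 4.248, C 3.756.
Rounding up: A 6, B 5, C 4 (total 15).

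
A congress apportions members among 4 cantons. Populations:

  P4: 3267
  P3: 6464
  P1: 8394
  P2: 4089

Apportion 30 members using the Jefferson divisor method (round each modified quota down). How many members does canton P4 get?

Standard divisor 22214/30 ≈ 740.467; standard quotas: P4 4.412, P3 8.730, P1 11.336, P2 5.522.
Rounding down gives 4, 8, 11, 5 = 28 seats, so the divisor must be adjusted.
With modified divisor 690: modified quotas P4 4.735, P3 9.368, P1 12.165, P2 5.926.
Rounding down: P4 4, P3 9, P1 12, P2 5 (total 30).
P4 receives 4.

4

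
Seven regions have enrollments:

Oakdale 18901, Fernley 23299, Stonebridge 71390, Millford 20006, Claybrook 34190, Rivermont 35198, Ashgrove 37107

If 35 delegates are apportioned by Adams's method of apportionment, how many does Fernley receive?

4

Standard divisor 240091/35 ≈ 6859.743; standard quotas: Oakdale 2.755, Fernley 3.396, Stonebridge 10.407, Millford 2.916, Claybrook 4.984, Rivermont 5.131, Ashgrove 5.409.
Rounding up gives 3, 4, 11, 3, 5, 6, 6 = 38 seats, so the divisor must be adjusted.
With modified divisor 7600: modified quotas Oakdale 2.487, Fernley 3.066, Stonebridge 9.393, Millford 2.632, Claybrook 4.499, Rivermont 4.631, Ashgrove 4.883.
Rounding up: Oakdale 3, Fernley 4, Stonebridge 10, Millford 3, Claybrook 5, Rivermont 5, Ashgrove 5 (total 35).
Fernley receives 4.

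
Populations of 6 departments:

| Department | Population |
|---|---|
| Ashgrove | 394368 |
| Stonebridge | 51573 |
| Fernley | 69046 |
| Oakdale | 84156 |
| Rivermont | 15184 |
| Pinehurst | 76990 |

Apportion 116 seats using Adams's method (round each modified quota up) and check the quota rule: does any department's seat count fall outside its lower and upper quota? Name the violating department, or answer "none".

Ashgrove

Standard quotas: Ashgrove 66.173, Stonebridge 8.654, Fernley 11.586, Oakdale 14.121, Rivermont 2.548, Pinehurst 12.919.
Adams allocation: Ashgrove 65, Stonebridge 9, Fernley 12, Oakdale 14, Rivermont 3, Pinehurst 13.
Ashgrove has quota 66.173 (lower 66, upper 67) but receives 65 — outside the quota interval.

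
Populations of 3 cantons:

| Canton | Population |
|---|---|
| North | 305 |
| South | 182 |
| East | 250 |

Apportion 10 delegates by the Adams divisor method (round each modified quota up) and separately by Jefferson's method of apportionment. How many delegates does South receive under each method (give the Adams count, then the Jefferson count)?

3 and 2

Adams: North 4, South 3, East 3.
Jefferson: North 4, South 2, East 4.
South gets 3 under Adams and 2 under Jefferson.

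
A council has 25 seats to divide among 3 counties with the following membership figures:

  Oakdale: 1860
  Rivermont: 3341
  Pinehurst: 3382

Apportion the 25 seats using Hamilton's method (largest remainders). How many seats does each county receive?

Oakdale: 5, Rivermont: 10, Pinehurst: 10

The standard divisor is 8583/25 ≈ 343.32.
Standard quotas: Oakdale 5.418, Rivermont 9.731, Pinehurst 9.851.
Lower quotas: Oakdale 5, Rivermont 9, Pinehurst 9 (sum 23, leaving 2 seats).
Remainders in descending order: Pinehurst 0.851, Rivermont 0.731, Oakdale 0.418.
The surplus seats go to Pinehurst, Rivermont.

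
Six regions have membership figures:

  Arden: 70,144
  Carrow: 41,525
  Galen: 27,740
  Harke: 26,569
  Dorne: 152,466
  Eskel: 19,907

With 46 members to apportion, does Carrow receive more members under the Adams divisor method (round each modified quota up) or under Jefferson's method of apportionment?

Adams: Arden 9, Carrow 6, Galen 4, Harke 4, Dorne 20, Eskel 3.
Jefferson: Arden 10, Carrow 5, Galen 4, Harke 3, Dorne 22, Eskel 2.
Carrow gets 6 under Adams and 5 under Jefferson.

Adams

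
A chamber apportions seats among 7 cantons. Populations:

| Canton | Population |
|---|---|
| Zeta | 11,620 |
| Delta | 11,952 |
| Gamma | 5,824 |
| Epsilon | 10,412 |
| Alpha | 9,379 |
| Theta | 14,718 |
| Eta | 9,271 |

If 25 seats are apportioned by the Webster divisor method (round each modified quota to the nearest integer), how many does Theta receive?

Standard divisor 73176/25 ≈ 2927.04; standard quotas: Zeta 3.970, Delta 4.083, Gamma 1.990, Epsilon 3.557, Alpha 3.204, Theta 5.028, Eta 3.167.
Rounding to the nearest integer gives Zeta 4, Delta 4, Gamma 2, Epsilon 4, Alpha 3, Theta 5, Eta 3 — total 25, matching the house size, so no adjustment is needed.
Theta receives 5.

5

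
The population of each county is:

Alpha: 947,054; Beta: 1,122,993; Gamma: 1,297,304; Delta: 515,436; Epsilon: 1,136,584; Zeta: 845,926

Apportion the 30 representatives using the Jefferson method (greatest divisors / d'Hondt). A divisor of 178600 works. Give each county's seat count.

Alpha 5, Beta 6, Gamma 7, Delta 2, Epsilon 6, Zeta 4

With modified divisor 178600: modified quotas Alpha 5.303, Beta 6.288, Gamma 7.264, Delta 2.886, Epsilon 6.364, Zeta 4.736.
Rounding down: Alpha 5, Beta 6, Gamma 7, Delta 2, Epsilon 6, Zeta 4 (total 30).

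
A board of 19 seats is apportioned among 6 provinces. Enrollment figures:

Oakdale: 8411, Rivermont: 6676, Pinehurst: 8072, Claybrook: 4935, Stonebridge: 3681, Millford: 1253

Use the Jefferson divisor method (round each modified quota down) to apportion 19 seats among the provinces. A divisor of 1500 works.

With modified divisor 1500: modified quotas Oakdale 5.607, Rivermont 4.451, Pinehurst 5.381, Claybrook 3.290, Stonebridge 2.454, Millford 0.835.
Rounding down: Oakdale 5, Rivermont 4, Pinehurst 5, Claybrook 3, Stonebridge 2, Millford 0 (total 19).

Oakdale: 5, Rivermont: 4, Pinehurst: 5, Claybrook: 3, Stonebridge: 2, Millford: 0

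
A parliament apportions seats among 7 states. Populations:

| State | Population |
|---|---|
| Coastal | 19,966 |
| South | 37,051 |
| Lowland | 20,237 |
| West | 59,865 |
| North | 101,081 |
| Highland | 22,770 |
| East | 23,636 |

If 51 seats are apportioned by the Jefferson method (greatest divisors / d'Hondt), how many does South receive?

Standard divisor 284606/51 ≈ 5580.51; standard quotas: Coastal 3.578, South 6.639, Lowland 3.626, West 10.728, North 18.113, Highland 4.080, East 4.235.
Rounding down gives 3, 6, 3, 10, 18, 4, 4 = 48 seats, so the divisor must be adjusted.
With modified divisor 5200: modified quotas Coastal 3.840, South 7.125, Lowland 3.892, West 11.512, North 19.439, Highland 4.379, East 4.545.
Rounding down: Coastal 3, South 7, Lowland 3, West 11, North 19, Highland 4, East 4 (total 51).
South receives 7.

7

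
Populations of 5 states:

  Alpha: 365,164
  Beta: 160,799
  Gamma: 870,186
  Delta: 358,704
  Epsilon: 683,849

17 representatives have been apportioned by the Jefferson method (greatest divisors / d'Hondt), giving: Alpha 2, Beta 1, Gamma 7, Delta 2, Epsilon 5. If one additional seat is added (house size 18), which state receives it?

Alpha

Priority for the next seat is population ÷ (current seats + 1).
Priorities: Alpha 121721.333, Beta 80399.500, Gamma 108773.250, Delta 119568.000, Epsilon 113974.833.
Highest priority: Alpha.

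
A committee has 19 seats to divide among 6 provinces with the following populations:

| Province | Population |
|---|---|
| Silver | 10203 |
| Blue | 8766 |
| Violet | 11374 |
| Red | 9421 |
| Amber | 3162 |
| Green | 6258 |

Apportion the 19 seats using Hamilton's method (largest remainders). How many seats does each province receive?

Total 49184; standard divisor 49184/19 ≈ 2588.632.
Standard quotas: Silver 3.9415, Blue 3.3863, Violet 4.3938, Red 3.6394, Amber 1.2215, Green 2.4175.
Lower quotas: Silver 3, Blue 3, Violet 4, Red 3, Amber 1, Green 2 (sum 16, leaving 3 seats).
Remainders in descending order: Silver 0.9415, Red 0.6394, Green 0.4175, Violet 0.3938, Blue 0.3863, Amber 0.2215.
The surplus seats go to Silver, Red, Green.

Silver 4, Blue 3, Violet 4, Red 4, Amber 1, Green 3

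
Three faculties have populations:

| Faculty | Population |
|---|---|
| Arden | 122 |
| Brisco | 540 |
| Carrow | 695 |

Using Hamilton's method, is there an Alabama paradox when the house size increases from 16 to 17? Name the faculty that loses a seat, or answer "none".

Arden

At 16 seats: Arden 2, Brisco 6, Carrow 8.
At 17 seats: Arden 1, Brisco 7, Carrow 9.
Arden drops from 2 to 1.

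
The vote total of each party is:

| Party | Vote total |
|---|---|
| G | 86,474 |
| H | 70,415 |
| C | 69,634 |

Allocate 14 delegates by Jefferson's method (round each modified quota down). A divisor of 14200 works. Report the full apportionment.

G=6, H=4, C=4

With modified divisor 14200: modified quotas G 6.090, H 4.959, C 4.904.
Rounding down: G 6, H 4, C 4 (total 14).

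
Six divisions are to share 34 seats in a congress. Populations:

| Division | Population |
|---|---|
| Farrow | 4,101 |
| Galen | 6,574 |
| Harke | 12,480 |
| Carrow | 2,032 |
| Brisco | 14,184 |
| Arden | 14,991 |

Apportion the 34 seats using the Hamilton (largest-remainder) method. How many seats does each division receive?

Total 54362; standard divisor 54362/34 ≈ 1598.882.
Standard quotas: Farrow 2.5649, Galen 4.1116, Harke 7.8055, Carrow 1.2709, Brisco 8.8712, Arden 9.3759.
Lower quotas: Farrow 2, Galen 4, Harke 7, Carrow 1, Brisco 8, Arden 9 (sum 31, leaving 3 seats).
Remainders in descending order: Brisco 0.8712, Harke 0.8055, Farrow 0.5649, Arden 0.3759, Carrow 0.2709, Galen 0.1116.
Largest remainders: Brisco, Harke, Farrow receive the extra seats.

Farrow 3, Galen 4, Harke 8, Carrow 1, Brisco 9, Arden 9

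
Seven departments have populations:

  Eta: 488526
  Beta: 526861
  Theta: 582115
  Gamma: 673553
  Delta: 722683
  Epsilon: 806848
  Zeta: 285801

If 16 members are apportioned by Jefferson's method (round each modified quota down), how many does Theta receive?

Standard divisor 4086387/16 ≈ 255399.188; standard quotas: Eta 1.913, Beta 2.063, Theta 2.279, Gamma 2.637, Delta 2.830, Epsilon 3.159, Zeta 1.119.
Rounding down gives 1, 2, 2, 2, 2, 3, 1 = 13 seats, so the divisor must be adjusted.
With modified divisor 213100: modified quotas Eta 2.292, Beta 2.472, Theta 2.732, Gamma 3.161, Delta 3.391, Epsilon 3.786, Zeta 1.341.
Rounding down: Eta 2, Beta 2, Theta 2, Gamma 3, Delta 3, Epsilon 3, Zeta 1 (total 16).
Theta receives 2.

2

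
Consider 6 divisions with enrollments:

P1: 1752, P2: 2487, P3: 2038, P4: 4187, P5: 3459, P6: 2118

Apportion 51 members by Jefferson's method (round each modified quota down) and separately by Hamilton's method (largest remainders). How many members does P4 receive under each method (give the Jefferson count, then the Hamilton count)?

Jefferson: P1 5, P2 8, P3 6, P4 14, P5 11, P6 7.
Hamilton: P1 6, P2 8, P3 6, P4 13, P5 11, P6 7.
P4 gets 14 under Jefferson and 13 under Hamilton.

14 and 13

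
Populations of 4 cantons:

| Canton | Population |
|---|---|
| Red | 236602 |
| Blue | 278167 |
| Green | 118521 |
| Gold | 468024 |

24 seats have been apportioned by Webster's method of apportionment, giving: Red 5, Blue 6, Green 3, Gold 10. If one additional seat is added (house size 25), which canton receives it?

Priority for the next seat is population ÷ (current seats + 0.5).
Priorities: Red 43018.545, Blue 42794.923, Green 33863.143, Gold 44573.714.
Highest priority: Gold.

Gold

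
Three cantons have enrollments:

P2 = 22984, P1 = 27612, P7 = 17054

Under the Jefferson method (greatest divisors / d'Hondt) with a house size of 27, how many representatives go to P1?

Standard divisor 67650/27 ≈ 2505.556; standard quotas: P2 9.173, P1 11.020, P7 6.806.
Rounding down gives 9, 11, 6 = 26 seats, so the divisor must be adjusted.
With modified divisor 2400: modified quotas P2 9.577, P1 11.505, P7 7.106.
Rounding down: P2 9, P1 11, P7 7 (total 27).
P1 receives 11.

11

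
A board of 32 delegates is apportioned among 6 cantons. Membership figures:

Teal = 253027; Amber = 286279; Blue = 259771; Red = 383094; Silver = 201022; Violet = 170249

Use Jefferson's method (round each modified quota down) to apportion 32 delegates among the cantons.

Teal 5, Amber 6, Blue 6, Red 8, Silver 4, Violet 3

Standard divisor 1553442/32 ≈ 48545.062; standard quotas: Teal 5.212, Amber 5.897, Blue 5.351, Red 7.892, Silver 4.141, Violet 3.507.
Rounding down gives 5, 5, 5, 7, 4, 3 = 29 seats, so the divisor must be adjusted.
With modified divisor 42900: modified quotas Teal 5.898, Amber 6.673, Blue 6.055, Red 8.930, Silver 4.686, Violet 3.969.
Rounding down: Teal 5, Amber 6, Blue 6, Red 8, Silver 4, Violet 3 (total 32).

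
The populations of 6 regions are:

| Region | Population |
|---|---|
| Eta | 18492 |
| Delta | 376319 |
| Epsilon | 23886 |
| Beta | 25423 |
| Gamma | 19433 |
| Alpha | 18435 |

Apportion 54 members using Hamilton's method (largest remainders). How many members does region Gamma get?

2

Total 481988; standard divisor 481988/54 ≈ 8925.704.
Standard quotas: Eta 2.0718, Delta 42.1613, Epsilon 2.6761, Beta 2.8483, Gamma 2.1772, Alpha 2.0654.
Lower quotas: Eta 2, Delta 42, Epsilon 2, Beta 2, Gamma 2, Alpha 2 (sum 52, leaving 2 seats).
Remainders in descending order: Beta 0.8483, Epsilon 0.6761, Gamma 0.1772, Delta 0.1613, Eta 0.0718, Alpha 0.0654.
The surplus seats go to Beta, Epsilon.
Gamma receives 2.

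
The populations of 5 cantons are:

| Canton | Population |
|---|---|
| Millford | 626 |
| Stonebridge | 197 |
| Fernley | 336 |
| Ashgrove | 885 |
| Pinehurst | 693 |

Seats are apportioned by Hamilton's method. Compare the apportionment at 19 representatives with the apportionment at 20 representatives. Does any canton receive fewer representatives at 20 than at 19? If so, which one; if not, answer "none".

At 19 seats: Millford 4, Stonebridge 2, Fernley 2, Ashgrove 6, Pinehurst 5.
At 20 seats: Millford 5, Stonebridge 1, Fernley 2, Ashgrove 7, Pinehurst 5.
Stonebridge drops from 2 to 1.

Stonebridge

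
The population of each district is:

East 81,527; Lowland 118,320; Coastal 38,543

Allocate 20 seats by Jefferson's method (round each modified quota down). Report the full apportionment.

East: 7, Lowland: 10, Coastal: 3

Standard divisor 238390/20 ≈ 11919.5; standard quotas: East 6.840, Lowland 9.927, Coastal 3.234.
Rounding down gives 6, 9, 3 = 18 seats, so the divisor must be adjusted.
With modified divisor 11200: modified quotas East 7.279, Lowland 10.564, Coastal 3.441.
Rounding down: East 7, Lowland 10, Coastal 3 (total 20).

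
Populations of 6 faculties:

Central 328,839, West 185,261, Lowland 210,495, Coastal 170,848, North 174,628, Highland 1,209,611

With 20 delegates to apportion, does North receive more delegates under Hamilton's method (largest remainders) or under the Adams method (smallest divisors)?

Hamilton: Central 3, West 2, Lowland 2, Coastal 1, North 1, Highland 11.
Adams: Central 3, West 2, Lowland 2, Coastal 2, North 2, Highland 9.
North gets 1 under Hamilton and 2 under Adams.

Adams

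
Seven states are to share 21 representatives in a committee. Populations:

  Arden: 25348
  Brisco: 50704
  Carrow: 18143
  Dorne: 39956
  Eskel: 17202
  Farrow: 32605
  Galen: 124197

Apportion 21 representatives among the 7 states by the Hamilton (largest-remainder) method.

Total 308155; standard divisor 308155/21 ≈ 14674.048.
Standard quotas: Arden 1.7274, Brisco 3.4554, Carrow 1.2364, Dorne 2.7229, Eskel 1.1723, Farrow 2.2219, Galen 8.4637.
Lower quotas: Arden 1, Brisco 3, Carrow 1, Dorne 2, Eskel 1, Farrow 2, Galen 8 (sum 18, leaving 3 seats).
Remainders in descending order: Arden 0.7274, Dorne 0.7229, Galen 0.4637, Brisco 0.4554, Carrow 0.2364, Farrow 0.2219, Eskel 0.1723.
Largest remainders: Arden, Dorne, Galen receive the extra seats.

Arden 2, Brisco 3, Carrow 1, Dorne 3, Eskel 1, Farrow 2, Galen 9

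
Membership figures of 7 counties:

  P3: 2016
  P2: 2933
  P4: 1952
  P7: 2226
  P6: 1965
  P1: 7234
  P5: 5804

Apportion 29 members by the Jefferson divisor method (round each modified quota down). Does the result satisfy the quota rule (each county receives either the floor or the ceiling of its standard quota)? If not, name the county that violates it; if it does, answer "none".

none

Standard quotas: P3 2.423, P2 3.525, P4 2.346, P7 2.675, P6 2.362, P1 8.694, P5 6.975.
Jefferson allocation: P3 2, P2 4, P4 2, P7 3, P6 2, P1 9, P5 7.
Every allocation lies between the lower and upper quota.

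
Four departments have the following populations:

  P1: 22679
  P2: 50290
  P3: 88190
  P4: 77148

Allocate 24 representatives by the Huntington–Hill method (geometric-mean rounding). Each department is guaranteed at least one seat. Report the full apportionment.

With divisor 9803: modified quotas P1 2.313, P2 5.130, P3 8.996, P4 7.870.
Geometric-mean thresholds: P1 √(2·3)=2.449, P2 √(5·6)=5.477, P3 √(8·9)=8.485, P4 √(7·8)=7.483.
Each quota rounded against its threshold gives P1 2, P2 5, P3 9, P4 8 (total 24).

P1 2, P2 5, P3 9, P4 8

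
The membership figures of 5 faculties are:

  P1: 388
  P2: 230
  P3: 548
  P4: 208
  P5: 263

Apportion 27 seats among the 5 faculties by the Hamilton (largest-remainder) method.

Total 1637; standard divisor 1637/27 ≈ 60.63.
Standard quotas: P1 6.400, P2 3.794, P3 9.038, P4 3.431, P5 4.338.
Lower quotas: P1 6, P2 3, P3 9, P4 3, P5 4 (sum 25, leaving 2 seats).
Remainders in descending order: P2 0.794, P4 0.431, P1 0.400, P5 0.338, P3 0.038.
The surplus seats go to P2, P4.

P1 6, P2 4, P3 9, P4 4, P5 4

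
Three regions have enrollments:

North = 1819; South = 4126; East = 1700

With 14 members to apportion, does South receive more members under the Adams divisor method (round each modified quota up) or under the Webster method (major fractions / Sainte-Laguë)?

Webster

Adams: North 4, South 7, East 3.
Webster: North 3, South 8, East 3.
South gets 7 under Adams and 8 under Webster.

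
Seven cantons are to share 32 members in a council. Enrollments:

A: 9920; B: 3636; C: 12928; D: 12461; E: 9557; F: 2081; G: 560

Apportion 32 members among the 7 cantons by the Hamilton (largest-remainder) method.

Standard divisor: 51143 ÷ 32 ≈ 1598.219.
Standard quotas: A 6.2069, B 2.2750, C 8.0890, D 7.7968, E 5.9798, F 1.3021, G 0.3504.
Lower quotas: A 6, B 2, C 8, D 7, E 5, F 1, G 0 (sum 29, leaving 3 seats).
Remainders in descending order: E 0.9798, D 0.7968, G 0.3504, F 0.3021, B 0.2750, A 0.2069, C 0.0890.
Largest remainders: E, D, G receive the extra seats.

A 6; B 2; C 8; D 8; E 6; F 1; G 1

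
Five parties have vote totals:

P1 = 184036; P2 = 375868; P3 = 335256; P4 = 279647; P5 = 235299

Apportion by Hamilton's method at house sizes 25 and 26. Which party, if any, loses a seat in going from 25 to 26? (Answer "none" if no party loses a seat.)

At 25 seats: P1 3, P2 7, P3 6, P4 5, P5 4.
At 26 seats: P1 4, P2 7, P3 6, P4 5, P5 4.
No party's allocation decreased.

none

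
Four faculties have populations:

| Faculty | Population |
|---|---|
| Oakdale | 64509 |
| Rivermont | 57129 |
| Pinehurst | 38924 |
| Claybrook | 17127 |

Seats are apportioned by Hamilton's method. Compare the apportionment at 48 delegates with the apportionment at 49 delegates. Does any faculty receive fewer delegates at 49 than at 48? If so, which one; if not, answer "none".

At 48 seats: Oakdale 17, Rivermont 15, Pinehurst 11, Claybrook 5.
At 49 seats: Oakdale 18, Rivermont 16, Pinehurst 11, Claybrook 4.
Claybrook drops from 5 to 4.

Claybrook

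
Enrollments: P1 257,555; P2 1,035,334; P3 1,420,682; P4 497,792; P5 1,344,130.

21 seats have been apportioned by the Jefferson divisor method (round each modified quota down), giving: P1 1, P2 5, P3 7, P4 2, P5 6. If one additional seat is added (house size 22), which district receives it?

P5

Priority for the next seat is population ÷ (current seats + 1).
Priorities: P1 128777.500, P2 172555.667, P3 177585.250, P4 165930.667, P5 192018.571.
Highest priority: P5.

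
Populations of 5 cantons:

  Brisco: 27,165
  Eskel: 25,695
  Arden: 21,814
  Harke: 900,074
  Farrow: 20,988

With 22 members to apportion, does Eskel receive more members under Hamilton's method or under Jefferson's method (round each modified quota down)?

Hamilton: Brisco 1, Eskel 1, Arden 0, Harke 20, Farrow 0.
Jefferson: Brisco 0, Eskel 0, Arden 0, Harke 22, Farrow 0.
Eskel gets 1 under Hamilton and 0 under Jefferson.

Hamilton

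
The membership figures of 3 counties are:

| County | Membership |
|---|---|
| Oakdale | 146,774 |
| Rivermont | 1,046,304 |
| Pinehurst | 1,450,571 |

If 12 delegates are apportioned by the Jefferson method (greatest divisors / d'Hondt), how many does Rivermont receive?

5

Standard divisor 2643649/12 ≈ 220304.083; standard quotas: Oakdale 0.666, Rivermont 4.749, Pinehurst 6.584.
Rounding down gives 0, 4, 6 = 10 seats, so the divisor must be adjusted.
With modified divisor 194300: modified quotas Oakdale 0.755, Rivermont 5.385, Pinehurst 7.466.
Rounding down: Oakdale 0, Rivermont 5, Pinehurst 7 (total 12).
Rivermont receives 5.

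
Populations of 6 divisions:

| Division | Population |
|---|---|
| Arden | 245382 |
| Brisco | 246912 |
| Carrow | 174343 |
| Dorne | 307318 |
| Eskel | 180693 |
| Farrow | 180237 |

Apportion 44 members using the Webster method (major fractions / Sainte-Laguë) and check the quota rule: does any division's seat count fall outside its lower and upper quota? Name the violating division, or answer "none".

none

Standard quotas: Arden 8.088, Brisco 8.139, Carrow 5.747, Dorne 10.130, Eskel 5.956, Farrow 5.941.
Webster allocation: Arden 8, Brisco 8, Carrow 6, Dorne 10, Eskel 6, Farrow 6.
Every allocation lies between the lower and upper quota.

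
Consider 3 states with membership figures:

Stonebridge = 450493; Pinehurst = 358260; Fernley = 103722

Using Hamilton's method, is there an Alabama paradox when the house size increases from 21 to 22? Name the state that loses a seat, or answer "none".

Fernley

At 21 seats: Stonebridge 10, Pinehurst 8, Fernley 3.
At 22 seats: Stonebridge 11, Pinehurst 9, Fernley 2.
Fernley drops from 3 to 2.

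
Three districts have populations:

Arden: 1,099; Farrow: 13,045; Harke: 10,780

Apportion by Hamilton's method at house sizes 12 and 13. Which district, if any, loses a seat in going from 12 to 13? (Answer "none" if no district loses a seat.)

At 12 seats: Arden 1, Farrow 6, Harke 5.
At 13 seats: Arden 0, Farrow 7, Harke 6.
Arden drops from 1 to 0.

Arden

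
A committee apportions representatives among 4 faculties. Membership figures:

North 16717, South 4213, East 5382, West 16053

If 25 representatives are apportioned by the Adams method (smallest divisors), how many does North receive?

Standard divisor 42365/25 ≈ 1694.6; standard quotas: North 9.865, South 2.486, East 3.176, West 9.473.
Rounding up gives 10, 3, 4, 10 = 27 seats, so the divisor must be adjusted.
With modified divisor 1830: modified quotas North 9.135, South 2.302, East 2.941, West 8.772.
Rounding up: North 10, South 3, East 3, West 9 (total 25).
North receives 10.

10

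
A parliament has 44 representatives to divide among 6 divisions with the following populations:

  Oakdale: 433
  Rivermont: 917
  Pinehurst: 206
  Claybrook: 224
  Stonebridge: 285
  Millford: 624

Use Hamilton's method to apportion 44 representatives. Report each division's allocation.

Oakdale=7, Rivermont=15, Pinehurst=3, Claybrook=4, Stonebridge=5, Millford=10

Standard divisor: 2689 ÷ 44 ≈ 61.114.
Standard quotas: Oakdale 7.085, Rivermont 15.005, Pinehurst 3.371, Claybrook 3.665, Stonebridge 4.663, Millford 10.210.
Lower quotas: Oakdale 7, Rivermont 15, Pinehurst 3, Claybrook 3, Stonebridge 4, Millford 10 (sum 42, leaving 2 seats).
Remainders in descending order: Claybrook 0.665, Stonebridge 0.663, Pinehurst 0.371, Millford 0.210, Oakdale 0.085, Rivermont 0.005.
The surplus seats go to Claybrook, Stonebridge.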